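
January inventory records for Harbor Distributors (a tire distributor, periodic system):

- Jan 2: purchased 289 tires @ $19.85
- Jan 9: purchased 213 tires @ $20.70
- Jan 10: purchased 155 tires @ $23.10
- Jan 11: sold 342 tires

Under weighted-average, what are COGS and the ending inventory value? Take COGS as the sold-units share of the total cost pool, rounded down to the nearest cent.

COGS = $7,145.17; ending inventory = $6,581.08

Jan 11, sell 342: 342/657 × $13,726.25 → $7,145.17
Ending inventory (cost pool remaining) = $6,581.08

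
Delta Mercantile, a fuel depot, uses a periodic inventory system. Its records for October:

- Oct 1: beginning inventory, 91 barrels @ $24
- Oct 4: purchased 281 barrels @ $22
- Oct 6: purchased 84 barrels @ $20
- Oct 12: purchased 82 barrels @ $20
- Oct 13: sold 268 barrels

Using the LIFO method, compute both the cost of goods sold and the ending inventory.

Oct 13, 268 sold [LIFO — newest first]: 82 @ $20 + 84 @ $20 + 102 @ $22 = $5,564
Ending inventory: 91 @ $24 + 179 @ $22 = $6,122
Check: goods available $11,686 = COGS $5,564 + ending $6,122

COGS = $5,564; ending inventory = $6,122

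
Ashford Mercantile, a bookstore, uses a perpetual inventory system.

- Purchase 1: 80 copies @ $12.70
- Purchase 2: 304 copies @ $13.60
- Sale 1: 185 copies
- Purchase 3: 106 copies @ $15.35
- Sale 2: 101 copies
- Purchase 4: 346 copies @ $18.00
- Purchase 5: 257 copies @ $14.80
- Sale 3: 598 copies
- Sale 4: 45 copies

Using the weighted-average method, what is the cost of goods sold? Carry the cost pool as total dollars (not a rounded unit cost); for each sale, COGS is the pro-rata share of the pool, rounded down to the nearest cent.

After Purchase 1: 80 on hand, pool $1,016.00 (≈ $12.7000 each)
After Purchase 2: 384 on hand, pool $5,150.40 (≈ $13.4125 each)
Sale 1, sell 185: 185/384 × $5,150.40 → $2,481.31
After Purchase 3: 305 on hand, pool $4,296.19 (≈ $14.0859 each)
Sale 2, sell 101: 101/305 × $4,296.19 → $1,422.67
After Purchase 4: 550 on hand, pool $9,101.52 (≈ $16.5482 each)
After Purchase 5: 807 on hand, pool $12,905.12 (≈ $15.9915 each)
Sale 3, sell 598: 598/807 × $12,905.12 → $9,562.90
Sale 4, sell 45: 45/209 × $3,342.22 → $719.61
Total COGS = $2,481.31 + $1,422.67 + $9,562.90 + $719.61 = $14,186.49
Ending inventory (cost pool remaining) = $2,622.61

COGS = $14,186.49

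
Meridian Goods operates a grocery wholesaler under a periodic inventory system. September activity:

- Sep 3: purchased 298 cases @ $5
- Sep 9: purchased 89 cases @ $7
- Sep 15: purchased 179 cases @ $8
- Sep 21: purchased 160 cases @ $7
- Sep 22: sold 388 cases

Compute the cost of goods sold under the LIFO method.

COGS = $2,895

Sep 22, 388 sold [LIFO — newest first]: 160 @ $7 + 179 @ $8 + 49 @ $7 = $2,895
Ending inventory: 298 @ $5 + 40 @ $7 = $1,770
Check: goods available $4,665 = COGS $2,895 + ending $1,770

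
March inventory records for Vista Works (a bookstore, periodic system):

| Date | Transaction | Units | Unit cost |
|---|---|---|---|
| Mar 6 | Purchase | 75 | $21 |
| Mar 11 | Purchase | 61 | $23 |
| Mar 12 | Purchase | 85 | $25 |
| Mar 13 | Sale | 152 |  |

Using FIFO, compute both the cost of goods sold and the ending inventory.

COGS = $3,378; ending inventory = $1,725

Mar 13, 152 sold [FIFO — oldest first]: 75 @ $21 + 61 @ $23 + 16 @ $25 = $3,378
Ending inventory: 69 @ $25 = $1,725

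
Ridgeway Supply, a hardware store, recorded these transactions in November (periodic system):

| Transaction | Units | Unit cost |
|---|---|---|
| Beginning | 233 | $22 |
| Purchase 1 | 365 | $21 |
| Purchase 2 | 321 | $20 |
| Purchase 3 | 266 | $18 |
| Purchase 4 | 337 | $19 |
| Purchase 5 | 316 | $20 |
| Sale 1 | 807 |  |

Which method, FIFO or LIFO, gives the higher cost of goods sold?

FIFO

FIFO COGS: 233 @ $22 + 365 @ $21 + 209 @ $20 = $16,971
LIFO COGS: 316 @ $20 + 337 @ $19 + 154 @ $18 = $15,495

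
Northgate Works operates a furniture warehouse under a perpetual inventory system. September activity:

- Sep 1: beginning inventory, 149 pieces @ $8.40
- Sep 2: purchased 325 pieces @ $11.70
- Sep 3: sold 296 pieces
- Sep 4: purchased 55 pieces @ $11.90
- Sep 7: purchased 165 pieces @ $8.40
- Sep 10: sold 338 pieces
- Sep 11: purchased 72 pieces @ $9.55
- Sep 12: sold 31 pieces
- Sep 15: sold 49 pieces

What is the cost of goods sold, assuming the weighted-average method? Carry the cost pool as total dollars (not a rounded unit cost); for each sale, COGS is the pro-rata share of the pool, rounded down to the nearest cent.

After Sep 1: 149 on hand, pool $1,251.60 (≈ $8.4000 each)
After Sep 2: 474 on hand, pool $5,054.10 (≈ $10.6627 each)
Sep 3, sell 296: 296/474 × $5,054.10 → $3,156.14
After Sep 4: 233 on hand, pool $2,552.46 (≈ $10.9548 each)
After Sep 7: 398 on hand, pool $3,938.46 (≈ $9.8956 each)
Sep 10, sell 338: 338/398 × $3,938.46 → $3,344.72
After Sep 11: 132 on hand, pool $1,281.34 (≈ $9.7071 each)
Sep 12, sell 31: 31/132 × $1,281.34 → $300.92
Sep 15, sell 49: 49/101 × $980.42 → $475.64
Total COGS = $3,156.14 + $3,344.72 + $300.92 + $475.64 = $7,277.42
Ending inventory (cost pool remaining) = $504.78

COGS = $7,277.42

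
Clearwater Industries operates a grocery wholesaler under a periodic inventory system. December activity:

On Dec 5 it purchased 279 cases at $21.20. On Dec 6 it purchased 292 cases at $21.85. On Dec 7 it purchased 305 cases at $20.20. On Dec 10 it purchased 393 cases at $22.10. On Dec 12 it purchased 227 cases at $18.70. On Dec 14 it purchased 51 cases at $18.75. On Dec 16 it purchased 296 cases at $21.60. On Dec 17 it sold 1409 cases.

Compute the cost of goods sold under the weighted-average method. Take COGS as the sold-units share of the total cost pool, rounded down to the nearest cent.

Dec 17, sell 1409: 1409/1843 × $38,736.05 → $29,614.26
Ending inventory (cost pool remaining) = $9,121.79

COGS = $29,614.26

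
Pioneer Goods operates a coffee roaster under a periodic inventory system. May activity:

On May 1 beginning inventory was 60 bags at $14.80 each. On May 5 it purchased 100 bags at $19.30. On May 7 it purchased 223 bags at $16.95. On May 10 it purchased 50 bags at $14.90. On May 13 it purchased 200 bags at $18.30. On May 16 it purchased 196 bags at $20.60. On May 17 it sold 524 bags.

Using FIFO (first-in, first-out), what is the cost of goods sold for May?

COGS = $9,008.15

May 17, 524 sold [FIFO — oldest first]: 60 @ $14.80 + 100 @ $19.30 + 223 @ $16.95 + 50 @ $14.90 + 91 @ $18.30 = $9,008.15
Ending inventory: 109 @ $18.30 + 196 @ $20.60 = $6,032.30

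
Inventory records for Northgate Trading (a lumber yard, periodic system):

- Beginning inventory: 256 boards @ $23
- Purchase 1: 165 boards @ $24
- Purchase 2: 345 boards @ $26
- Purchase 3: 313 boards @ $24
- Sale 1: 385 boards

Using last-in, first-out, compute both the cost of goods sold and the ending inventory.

Sale 1 (385) [LIFO — newest first]: 313 @ $24 + 72 @ $26 = $9,384
Ending inventory: 256 @ $23 + 165 @ $24 + 273 @ $26 = $16,946

COGS = $9,384; ending inventory = $16,946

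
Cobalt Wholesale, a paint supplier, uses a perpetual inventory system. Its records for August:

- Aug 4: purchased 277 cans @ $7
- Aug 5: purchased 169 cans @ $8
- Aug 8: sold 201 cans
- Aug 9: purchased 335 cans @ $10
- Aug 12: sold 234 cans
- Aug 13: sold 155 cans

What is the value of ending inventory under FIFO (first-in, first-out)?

Aug 8, 201 sold [FIFO — oldest first]: 201 @ $7 = $1,407
Aug 12, 234 sold [FIFO — oldest first]: 76 @ $7 + 158 @ $8 = $1,796
Aug 13, 155 sold [FIFO — oldest first]: 11 @ $8 + 144 @ $10 = $1,528
Total COGS = $1,407 + $1,796 + $1,528 = $4,731
Ending inventory: 191 @ $10 = $1,910

Ending inventory = $1,910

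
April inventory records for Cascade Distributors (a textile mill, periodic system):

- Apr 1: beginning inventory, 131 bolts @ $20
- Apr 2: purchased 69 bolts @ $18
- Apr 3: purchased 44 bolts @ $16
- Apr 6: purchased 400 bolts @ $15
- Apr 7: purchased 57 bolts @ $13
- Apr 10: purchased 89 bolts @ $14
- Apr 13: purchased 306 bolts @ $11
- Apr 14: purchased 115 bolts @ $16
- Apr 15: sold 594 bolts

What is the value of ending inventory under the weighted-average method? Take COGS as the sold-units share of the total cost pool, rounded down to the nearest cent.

Ending inventory = $9,048.15

Apr 15, sell 594: 594/1211 × $17,759.00 → $8,710.85
Ending inventory (cost pool remaining) = $9,048.15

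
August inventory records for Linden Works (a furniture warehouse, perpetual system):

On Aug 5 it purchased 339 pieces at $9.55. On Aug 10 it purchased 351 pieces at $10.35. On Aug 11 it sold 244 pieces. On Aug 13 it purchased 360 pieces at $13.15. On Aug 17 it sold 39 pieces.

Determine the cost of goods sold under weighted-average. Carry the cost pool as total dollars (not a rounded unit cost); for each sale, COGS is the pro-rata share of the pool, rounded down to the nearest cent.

COGS = $2,873.43

After Aug 5: 339 on hand, pool $3,237.45 (≈ $9.5500 each)
After Aug 10: 690 on hand, pool $6,870.30 (≈ $9.9570 each)
Aug 11, sell 244: 244/690 × $6,870.30 → $2,429.49
After Aug 13: 806 on hand, pool $9,174.81 (≈ $11.3831 each)
Aug 17, sell 39: 39/806 × $9,174.81 → $443.94
Total COGS = $2,429.49 + $443.94 = $2,873.43
Ending inventory (cost pool remaining) = $8,730.87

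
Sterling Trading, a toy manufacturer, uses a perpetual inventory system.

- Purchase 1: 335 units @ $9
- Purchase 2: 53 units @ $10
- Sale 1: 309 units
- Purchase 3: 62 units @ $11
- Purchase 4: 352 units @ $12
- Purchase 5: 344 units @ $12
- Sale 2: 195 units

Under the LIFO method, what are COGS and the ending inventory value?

COGS = $5,174; ending inventory = $7,405

Sale 1 (309) [LIFO — newest first]: 53 @ $10 + 256 @ $9 = $2,834
Sale 2 (195) [LIFO — newest first]: 195 @ $12 = $2,340
Total COGS = $2,834 + $2,340 = $5,174
Ending inventory: 79 @ $9 + 62 @ $11 + 352 @ $12 + 149 @ $12 = $7,405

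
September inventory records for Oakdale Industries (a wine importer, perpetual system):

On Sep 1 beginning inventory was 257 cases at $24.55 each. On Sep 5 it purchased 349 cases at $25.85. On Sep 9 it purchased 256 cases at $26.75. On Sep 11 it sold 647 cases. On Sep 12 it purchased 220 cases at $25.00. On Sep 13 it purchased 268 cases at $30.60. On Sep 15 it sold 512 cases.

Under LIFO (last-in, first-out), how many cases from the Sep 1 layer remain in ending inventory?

Sep 11, 647 sold [LIFO — newest first]: 256 @ $26.75 + 349 @ $25.85 + 42 @ $24.55 = $16,900.75
Sep 15, 512 sold [LIFO — newest first]: 268 @ $30.60 + 220 @ $25.00 + 24 @ $24.55 = $14,290.00
Total COGS = $16,900.75 + $14,290.00 = $31,190.75
Ending inventory: 191 @ $24.55 = $4,689.05

191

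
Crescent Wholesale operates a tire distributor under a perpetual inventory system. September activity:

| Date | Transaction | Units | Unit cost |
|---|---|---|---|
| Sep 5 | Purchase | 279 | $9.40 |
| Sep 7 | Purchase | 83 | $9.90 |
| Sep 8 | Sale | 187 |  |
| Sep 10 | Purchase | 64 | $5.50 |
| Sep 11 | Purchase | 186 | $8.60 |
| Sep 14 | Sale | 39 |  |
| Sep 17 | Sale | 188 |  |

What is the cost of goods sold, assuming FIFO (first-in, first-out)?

Sep 8, 187 sold [FIFO — oldest first]: 187 @ $9.40 = $1,757.80
Sep 14, 39 sold [FIFO — oldest first]: 39 @ $9.40 = $366.60
Sep 17, 188 sold [FIFO — oldest first]: 53 @ $9.40 + 83 @ $9.90 + 52 @ $5.50 = $1,605.90
Total COGS = $1,757.80 + $366.60 + $1,605.90 = $3,730.30
Ending inventory: 12 @ $5.50 + 186 @ $8.60 = $1,665.60
Check: goods available $5,395.90 = COGS $3,730.30 + ending $1,665.60

COGS = $3,730.30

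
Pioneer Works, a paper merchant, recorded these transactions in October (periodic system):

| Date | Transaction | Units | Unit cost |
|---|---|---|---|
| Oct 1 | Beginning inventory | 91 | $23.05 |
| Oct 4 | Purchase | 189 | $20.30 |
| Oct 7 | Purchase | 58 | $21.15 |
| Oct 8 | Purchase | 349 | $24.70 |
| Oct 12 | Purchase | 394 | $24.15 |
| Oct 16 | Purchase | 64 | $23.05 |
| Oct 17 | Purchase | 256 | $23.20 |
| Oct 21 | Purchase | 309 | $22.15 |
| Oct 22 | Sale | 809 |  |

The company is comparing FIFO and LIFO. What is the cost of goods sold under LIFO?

COGS = $18,605.75

FIFO COGS: 91 @ $23.05 + 189 @ $20.30 + 58 @ $21.15 + 349 @ $24.70 + 122 @ $24.15 = $18,727.55
LIFO COGS: 309 @ $22.15 + 256 @ $23.20 + 64 @ $23.05 + 180 @ $24.15 = $18,605.75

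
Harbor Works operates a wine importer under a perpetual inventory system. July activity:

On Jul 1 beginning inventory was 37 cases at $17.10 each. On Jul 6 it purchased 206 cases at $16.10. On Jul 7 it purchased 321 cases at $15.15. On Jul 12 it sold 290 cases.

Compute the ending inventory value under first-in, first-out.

Ending inventory = $4,151.10

Jul 12, 290 sold [FIFO — oldest first]: 37 @ $17.10 + 206 @ $16.10 + 47 @ $15.15 = $4,661.35
Ending inventory: 274 @ $15.15 = $4,151.10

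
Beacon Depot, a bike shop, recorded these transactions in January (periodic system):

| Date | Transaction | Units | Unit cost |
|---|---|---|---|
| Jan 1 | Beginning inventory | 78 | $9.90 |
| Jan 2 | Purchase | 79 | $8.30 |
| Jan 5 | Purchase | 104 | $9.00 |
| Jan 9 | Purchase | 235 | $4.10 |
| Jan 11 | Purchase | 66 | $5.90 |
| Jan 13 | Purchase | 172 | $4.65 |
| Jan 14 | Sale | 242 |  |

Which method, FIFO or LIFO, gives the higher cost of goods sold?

FIFO COGS: 78 @ $9.90 + 79 @ $8.30 + 85 @ $9.00 = $2,192.90
LIFO COGS: 172 @ $4.65 + 66 @ $5.90 + 4 @ $4.10 = $1,205.60

FIFO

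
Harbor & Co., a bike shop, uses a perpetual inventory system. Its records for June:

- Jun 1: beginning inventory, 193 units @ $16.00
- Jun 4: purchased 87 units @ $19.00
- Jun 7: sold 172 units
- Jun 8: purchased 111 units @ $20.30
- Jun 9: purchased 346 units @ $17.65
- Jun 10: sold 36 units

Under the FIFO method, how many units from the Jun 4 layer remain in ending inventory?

72

Jun 7, 172 sold [FIFO — oldest first]: 172 @ $16.00 = $2,752.00
Jun 10, 36 sold [FIFO — oldest first]: 21 @ $16.00 + 15 @ $19.00 = $621.00
Total COGS = $2,752.00 + $621.00 = $3,373.00
Ending inventory: 72 @ $19.00 + 111 @ $20.30 + 346 @ $17.65 = $9,728.20
Check: goods available $13,101.20 = COGS $3,373.00 + ending $9,728.20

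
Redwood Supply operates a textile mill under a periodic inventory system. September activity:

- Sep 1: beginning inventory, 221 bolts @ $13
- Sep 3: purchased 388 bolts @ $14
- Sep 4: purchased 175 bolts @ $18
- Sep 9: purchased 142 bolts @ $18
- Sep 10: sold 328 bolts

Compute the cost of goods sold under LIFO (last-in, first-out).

Sep 10, 328 sold [LIFO — newest first]: 142 @ $18 + 175 @ $18 + 11 @ $14 = $5,860
Ending inventory: 221 @ $13 + 377 @ $14 = $8,151

COGS = $5,860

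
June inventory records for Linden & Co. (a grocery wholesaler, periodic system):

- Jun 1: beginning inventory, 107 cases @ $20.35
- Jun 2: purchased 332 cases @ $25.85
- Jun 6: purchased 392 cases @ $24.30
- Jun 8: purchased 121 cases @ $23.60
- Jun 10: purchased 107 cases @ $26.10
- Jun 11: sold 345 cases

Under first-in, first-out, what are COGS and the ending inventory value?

Jun 11, 345 sold [FIFO — oldest first]: 107 @ $20.35 + 238 @ $25.85 = $8,329.75
Ending inventory: 94 @ $25.85 + 392 @ $24.30 + 121 @ $23.60 + 107 @ $26.10 = $17,603.80
Check: goods available $25,933.55 = COGS $8,329.75 + ending $17,603.80

COGS = $8,329.75; ending inventory = $17,603.80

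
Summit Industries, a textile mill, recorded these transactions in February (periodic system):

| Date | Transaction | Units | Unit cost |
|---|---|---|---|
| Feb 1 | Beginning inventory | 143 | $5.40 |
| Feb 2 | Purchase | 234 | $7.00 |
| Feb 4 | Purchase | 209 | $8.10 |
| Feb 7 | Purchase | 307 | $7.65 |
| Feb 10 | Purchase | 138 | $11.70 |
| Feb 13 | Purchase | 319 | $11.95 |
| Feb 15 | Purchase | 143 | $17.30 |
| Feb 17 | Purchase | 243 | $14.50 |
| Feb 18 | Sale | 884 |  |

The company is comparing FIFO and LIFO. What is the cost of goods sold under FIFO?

FIFO COGS: 143 @ $5.40 + 234 @ $7.00 + 209 @ $8.10 + 298 @ $7.65 = $6,382.80
LIFO COGS: 243 @ $14.50 + 143 @ $17.30 + 319 @ $11.95 + 138 @ $11.70 + 41 @ $7.65 = $11,737.70

COGS = $6,382.80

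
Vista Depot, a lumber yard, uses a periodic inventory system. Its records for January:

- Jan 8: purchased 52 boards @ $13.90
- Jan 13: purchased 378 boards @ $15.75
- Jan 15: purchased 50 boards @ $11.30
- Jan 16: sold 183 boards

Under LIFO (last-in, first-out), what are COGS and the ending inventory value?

Jan 16, 183 sold [LIFO — newest first]: 50 @ $11.30 + 133 @ $15.75 = $2,659.75
Ending inventory: 52 @ $13.90 + 245 @ $15.75 = $4,581.55

COGS = $2,659.75; ending inventory = $4,581.55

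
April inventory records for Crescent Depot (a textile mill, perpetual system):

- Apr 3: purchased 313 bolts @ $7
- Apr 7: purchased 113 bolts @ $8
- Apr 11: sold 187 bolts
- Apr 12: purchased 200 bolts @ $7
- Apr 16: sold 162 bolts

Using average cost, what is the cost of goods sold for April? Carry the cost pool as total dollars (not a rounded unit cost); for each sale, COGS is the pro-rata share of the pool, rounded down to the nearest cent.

COGS = $2,515.99

After Apr 3: 313 on hand, pool $2,191.00 (≈ $7.0000 each)
After Apr 7: 426 on hand, pool $3,095.00 (≈ $7.2653 each)
Apr 11, sell 187: 187/426 × $3,095.00 → $1,358.60
After Apr 12: 439 on hand, pool $3,136.40 (≈ $7.1444 each)
Apr 16, sell 162: 162/439 × $3,136.40 → $1,157.39
Total COGS = $1,358.60 + $1,157.39 = $2,515.99
Ending inventory (cost pool remaining) = $1,979.01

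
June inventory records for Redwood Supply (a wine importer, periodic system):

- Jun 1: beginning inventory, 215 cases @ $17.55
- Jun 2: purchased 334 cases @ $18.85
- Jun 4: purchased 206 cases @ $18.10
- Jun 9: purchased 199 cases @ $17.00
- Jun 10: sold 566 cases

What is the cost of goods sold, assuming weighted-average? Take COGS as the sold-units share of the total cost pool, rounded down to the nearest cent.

COGS = $10,193.19

Jun 10, sell 566: 566/954 × $17,180.75 → $10,193.19
Ending inventory (cost pool remaining) = $6,987.56
Check: goods available $17,180.75 = COGS $10,193.19 + ending $6,987.56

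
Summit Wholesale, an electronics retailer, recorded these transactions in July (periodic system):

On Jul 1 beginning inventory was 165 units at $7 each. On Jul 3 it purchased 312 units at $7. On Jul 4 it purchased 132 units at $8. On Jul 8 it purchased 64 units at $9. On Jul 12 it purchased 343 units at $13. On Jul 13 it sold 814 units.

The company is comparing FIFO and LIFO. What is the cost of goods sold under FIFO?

FIFO COGS: 165 @ $7 + 312 @ $7 + 132 @ $8 + 64 @ $9 + 141 @ $13 = $6,804
LIFO COGS: 343 @ $13 + 64 @ $9 + 132 @ $8 + 275 @ $7 = $8,016

COGS = $6,804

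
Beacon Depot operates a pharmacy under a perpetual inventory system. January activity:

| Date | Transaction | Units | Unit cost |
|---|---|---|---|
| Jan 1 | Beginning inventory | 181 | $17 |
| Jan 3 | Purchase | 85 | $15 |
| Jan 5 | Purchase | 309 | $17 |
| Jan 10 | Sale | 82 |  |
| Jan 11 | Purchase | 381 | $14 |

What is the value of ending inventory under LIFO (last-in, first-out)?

Jan 10, 82 sold [LIFO — newest first]: 82 @ $17 = $1,394
Ending inventory: 181 @ $17 + 85 @ $15 + 227 @ $17 + 381 @ $14 = $13,545
Check: goods available $14,939 = COGS $1,394 + ending $13,545

Ending inventory = $13,545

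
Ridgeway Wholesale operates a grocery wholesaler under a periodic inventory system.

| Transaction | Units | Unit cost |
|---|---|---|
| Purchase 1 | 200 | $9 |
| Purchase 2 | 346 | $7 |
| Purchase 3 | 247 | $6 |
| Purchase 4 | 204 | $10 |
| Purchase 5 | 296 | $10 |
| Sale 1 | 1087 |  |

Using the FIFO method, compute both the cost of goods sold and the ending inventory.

Sale 1 (1087) [FIFO — oldest first]: 200 @ $9 + 346 @ $7 + 247 @ $6 + 204 @ $10 + 90 @ $10 = $8,644
Ending inventory: 206 @ $10 = $2,060
Check: goods available $10,704 = COGS $8,644 + ending $2,060

COGS = $8,644; ending inventory = $2,060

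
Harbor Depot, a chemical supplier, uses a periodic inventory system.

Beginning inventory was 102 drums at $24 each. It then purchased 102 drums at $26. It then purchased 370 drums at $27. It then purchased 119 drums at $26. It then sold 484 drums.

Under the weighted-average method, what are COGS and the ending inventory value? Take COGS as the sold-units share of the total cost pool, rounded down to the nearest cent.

COGS = $12,699.93; ending inventory = $5,484.07

Sale 1, sell 484: 484/693 × $18,184.00 → $12,699.93
Ending inventory (cost pool remaining) = $5,484.07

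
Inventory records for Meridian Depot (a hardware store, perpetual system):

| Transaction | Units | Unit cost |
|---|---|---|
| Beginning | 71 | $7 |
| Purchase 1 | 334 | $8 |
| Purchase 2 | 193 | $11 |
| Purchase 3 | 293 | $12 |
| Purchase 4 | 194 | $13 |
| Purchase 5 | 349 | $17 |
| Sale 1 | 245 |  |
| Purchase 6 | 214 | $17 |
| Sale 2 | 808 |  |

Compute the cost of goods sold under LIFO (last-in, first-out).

COGS = $15,642

Sale 1 (245) [LIFO — newest first]: 245 @ $17 = $4,165
Sale 2 (808) [LIFO — newest first]: 214 @ $17 + 104 @ $17 + 194 @ $13 + 293 @ $12 + 3 @ $11 = $11,477
Total COGS = $4,165 + $11,477 = $15,642
Ending inventory: 71 @ $7 + 334 @ $8 + 190 @ $11 = $5,259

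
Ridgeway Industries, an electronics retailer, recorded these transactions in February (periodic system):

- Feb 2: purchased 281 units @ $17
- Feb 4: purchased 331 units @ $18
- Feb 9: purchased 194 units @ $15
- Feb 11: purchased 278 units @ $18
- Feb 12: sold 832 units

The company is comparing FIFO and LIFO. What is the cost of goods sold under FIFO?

COGS = $14,113

FIFO COGS: 281 @ $17 + 331 @ $18 + 194 @ $15 + 26 @ $18 = $14,113
LIFO COGS: 278 @ $18 + 194 @ $15 + 331 @ $18 + 29 @ $17 = $14,365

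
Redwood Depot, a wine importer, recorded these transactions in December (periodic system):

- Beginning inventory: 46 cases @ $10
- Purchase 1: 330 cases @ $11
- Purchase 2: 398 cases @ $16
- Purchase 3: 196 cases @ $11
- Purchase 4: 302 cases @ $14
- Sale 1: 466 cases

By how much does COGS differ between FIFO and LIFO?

$502

FIFO COGS: 46 @ $10 + 330 @ $11 + 90 @ $16 = $5,530
LIFO COGS: 302 @ $14 + 164 @ $11 = $6,032
Difference = |$5,530 − $6,032| = $502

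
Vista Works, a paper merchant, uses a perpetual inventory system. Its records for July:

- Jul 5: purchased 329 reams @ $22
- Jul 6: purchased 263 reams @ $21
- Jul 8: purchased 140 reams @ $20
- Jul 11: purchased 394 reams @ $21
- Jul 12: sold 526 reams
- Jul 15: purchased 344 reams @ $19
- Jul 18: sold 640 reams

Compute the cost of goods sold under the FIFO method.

COGS = $24,595

Jul 12, 526 sold [FIFO — oldest first]: 329 @ $22 + 197 @ $21 = $11,375
Jul 18, 640 sold [FIFO — oldest first]: 66 @ $21 + 140 @ $20 + 394 @ $21 + 40 @ $19 = $13,220
Total COGS = $11,375 + $13,220 = $24,595
Ending inventory: 304 @ $19 = $5,776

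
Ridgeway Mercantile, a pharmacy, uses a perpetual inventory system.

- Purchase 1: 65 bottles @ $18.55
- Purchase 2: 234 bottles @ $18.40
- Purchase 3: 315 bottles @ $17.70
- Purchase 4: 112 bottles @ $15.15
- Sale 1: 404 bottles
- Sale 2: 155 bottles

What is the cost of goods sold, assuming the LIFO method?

Sale 1 (404) [LIFO — newest first]: 112 @ $15.15 + 292 @ $17.70 = $6,865.20
Sale 2 (155) [LIFO — newest first]: 23 @ $17.70 + 132 @ $18.40 = $2,835.90
Total COGS = $6,865.20 + $2,835.90 = $9,701.10
Ending inventory: 65 @ $18.55 + 102 @ $18.40 = $3,082.55
Check: goods available $12,783.65 = COGS $9,701.10 + ending $3,082.55

COGS = $9,701.10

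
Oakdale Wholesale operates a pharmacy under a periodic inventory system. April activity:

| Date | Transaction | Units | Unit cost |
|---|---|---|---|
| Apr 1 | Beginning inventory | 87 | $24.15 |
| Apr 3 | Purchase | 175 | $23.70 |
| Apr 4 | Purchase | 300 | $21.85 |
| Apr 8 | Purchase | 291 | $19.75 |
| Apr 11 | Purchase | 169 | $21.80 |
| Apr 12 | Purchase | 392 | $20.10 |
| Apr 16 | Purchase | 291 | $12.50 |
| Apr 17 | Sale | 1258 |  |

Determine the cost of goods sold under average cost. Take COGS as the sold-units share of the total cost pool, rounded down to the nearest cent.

Apr 17, sell 1258: 1258/1705 × $33,751.70 → $24,903.01
Ending inventory (cost pool remaining) = $8,848.69

COGS = $24,903.01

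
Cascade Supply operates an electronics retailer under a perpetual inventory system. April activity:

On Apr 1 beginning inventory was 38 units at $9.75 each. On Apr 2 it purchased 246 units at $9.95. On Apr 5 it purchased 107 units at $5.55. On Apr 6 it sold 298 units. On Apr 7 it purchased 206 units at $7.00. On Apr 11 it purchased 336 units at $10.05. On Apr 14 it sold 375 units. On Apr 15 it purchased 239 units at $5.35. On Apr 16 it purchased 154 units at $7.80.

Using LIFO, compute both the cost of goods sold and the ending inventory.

COGS = $6,144.10; ending inventory = $4,566.60

Apr 6, 298 sold [LIFO — newest first]: 107 @ $5.55 + 191 @ $9.95 = $2,494.30
Apr 14, 375 sold [LIFO — newest first]: 336 @ $10.05 + 39 @ $7.00 = $3,649.80
Total COGS = $2,494.30 + $3,649.80 = $6,144.10
Ending inventory: 38 @ $9.75 + 55 @ $9.95 + 167 @ $7.00 + 239 @ $5.35 + 154 @ $7.80 = $4,566.60
Check: goods available $10,710.70 = COGS $6,144.10 + ending $4,566.60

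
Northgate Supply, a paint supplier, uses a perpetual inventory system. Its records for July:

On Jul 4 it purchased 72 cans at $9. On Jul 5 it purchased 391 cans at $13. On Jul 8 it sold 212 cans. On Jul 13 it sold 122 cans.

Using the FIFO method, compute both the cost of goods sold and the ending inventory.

COGS = $4,054; ending inventory = $1,677

Jul 8, 212 sold [FIFO — oldest first]: 72 @ $9 + 140 @ $13 = $2,468
Jul 13, 122 sold [FIFO — oldest first]: 122 @ $13 = $1,586
Total COGS = $2,468 + $1,586 = $4,054
Ending inventory: 129 @ $13 = $1,677
Check: goods available $5,731 = COGS $4,054 + ending $1,677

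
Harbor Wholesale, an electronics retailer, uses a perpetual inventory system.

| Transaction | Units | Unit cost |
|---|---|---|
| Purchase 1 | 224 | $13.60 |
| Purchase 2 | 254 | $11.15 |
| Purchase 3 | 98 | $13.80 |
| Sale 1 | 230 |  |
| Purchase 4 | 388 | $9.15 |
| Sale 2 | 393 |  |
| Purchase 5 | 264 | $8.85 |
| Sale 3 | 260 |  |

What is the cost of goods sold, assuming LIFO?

Sale 1 (230) [LIFO — newest first]: 98 @ $13.80 + 132 @ $11.15 = $2,824.20
Sale 2 (393) [LIFO — newest first]: 388 @ $9.15 + 5 @ $11.15 = $3,605.95
Sale 3 (260) [LIFO — newest first]: 260 @ $8.85 = $2,301.00
Total COGS = $2,824.20 + $3,605.95 + $2,301.00 = $8,731.15
Ending inventory: 224 @ $13.60 + 117 @ $11.15 + 4 @ $8.85 = $4,386.35
Check: goods available $13,117.50 = COGS $8,731.15 + ending $4,386.35

COGS = $8,731.15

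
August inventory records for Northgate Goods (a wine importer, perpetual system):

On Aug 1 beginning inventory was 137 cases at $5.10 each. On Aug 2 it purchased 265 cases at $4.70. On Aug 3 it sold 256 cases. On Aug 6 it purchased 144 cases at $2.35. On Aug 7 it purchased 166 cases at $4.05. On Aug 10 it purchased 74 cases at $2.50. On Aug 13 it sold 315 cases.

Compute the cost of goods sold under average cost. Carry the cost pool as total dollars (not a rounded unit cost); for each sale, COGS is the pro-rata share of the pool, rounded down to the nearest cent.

After Aug 1: 137 on hand, pool $698.70 (≈ $5.1000 each)
After Aug 2: 402 on hand, pool $1,944.20 (≈ $4.8363 each)
Aug 3, sell 256: 256/402 × $1,944.20 → $1,238.09
After Aug 6: 290 on hand, pool $1,044.51 (≈ $3.6018 each)
After Aug 7: 456 on hand, pool $1,716.81 (≈ $3.7649 each)
After Aug 10: 530 on hand, pool $1,901.81 (≈ $3.5883 each)
Aug 13, sell 315: 315/530 × $1,901.81 → $1,130.32
Total COGS = $1,238.09 + $1,130.32 = $2,368.41
Ending inventory (cost pool remaining) = $771.49

COGS = $2,368.41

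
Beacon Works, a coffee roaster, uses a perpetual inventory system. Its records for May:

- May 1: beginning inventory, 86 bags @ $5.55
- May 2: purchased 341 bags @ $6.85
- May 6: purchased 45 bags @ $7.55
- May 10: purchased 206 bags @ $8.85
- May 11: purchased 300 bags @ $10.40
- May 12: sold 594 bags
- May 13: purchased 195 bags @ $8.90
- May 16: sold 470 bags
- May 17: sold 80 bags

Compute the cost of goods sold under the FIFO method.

May 12, 594 sold [FIFO — oldest first]: 86 @ $5.55 + 341 @ $6.85 + 45 @ $7.55 + 122 @ $8.85 = $4,232.60
May 16, 470 sold [FIFO — oldest first]: 84 @ $8.85 + 300 @ $10.40 + 86 @ $8.90 = $4,628.80
May 17, 80 sold [FIFO — oldest first]: 80 @ $8.90 = $712.00
Total COGS = $4,232.60 + $4,628.80 + $712.00 = $9,573.40
Ending inventory: 29 @ $8.90 = $258.10

COGS = $9,573.40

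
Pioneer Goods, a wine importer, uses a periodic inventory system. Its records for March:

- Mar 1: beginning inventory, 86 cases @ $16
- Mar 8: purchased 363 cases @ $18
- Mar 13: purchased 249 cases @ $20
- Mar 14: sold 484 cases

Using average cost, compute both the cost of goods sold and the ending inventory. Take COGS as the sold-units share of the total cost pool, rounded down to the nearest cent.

COGS = $8,938.05; ending inventory = $3,951.95

Mar 14, sell 484: 484/698 × $12,890.00 → $8,938.05
Ending inventory (cost pool remaining) = $3,951.95
Check: goods available $12,890.00 = COGS $8,938.05 + ending $3,951.95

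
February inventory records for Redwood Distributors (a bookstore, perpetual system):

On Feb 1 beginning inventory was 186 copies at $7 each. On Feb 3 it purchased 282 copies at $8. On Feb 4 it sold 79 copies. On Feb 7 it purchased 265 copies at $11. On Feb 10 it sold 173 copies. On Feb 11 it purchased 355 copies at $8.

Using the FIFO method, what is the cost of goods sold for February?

COGS = $1,830

Feb 4, 79 sold [FIFO — oldest first]: 79 @ $7 = $553
Feb 10, 173 sold [FIFO — oldest first]: 107 @ $7 + 66 @ $8 = $1,277
Total COGS = $553 + $1,277 = $1,830
Ending inventory: 216 @ $8 + 265 @ $11 + 355 @ $8 = $7,483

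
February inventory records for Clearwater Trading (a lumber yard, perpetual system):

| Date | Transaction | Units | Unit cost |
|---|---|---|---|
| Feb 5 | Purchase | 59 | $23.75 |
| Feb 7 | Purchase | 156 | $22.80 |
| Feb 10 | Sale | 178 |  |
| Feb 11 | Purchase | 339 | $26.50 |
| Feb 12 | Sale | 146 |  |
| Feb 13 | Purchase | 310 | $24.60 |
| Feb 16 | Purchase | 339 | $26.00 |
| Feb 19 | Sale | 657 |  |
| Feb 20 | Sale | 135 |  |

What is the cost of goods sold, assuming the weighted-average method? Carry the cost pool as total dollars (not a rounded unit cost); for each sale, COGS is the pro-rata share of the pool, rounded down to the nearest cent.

After Feb 5: 59 on hand, pool $1,401.25 (≈ $23.7500 each)
After Feb 7: 215 on hand, pool $4,958.05 (≈ $23.0607 each)
Feb 10, sell 178: 178/215 × $4,958.05 → $4,104.80
After Feb 11: 376 on hand, pool $9,836.75 (≈ $26.1616 each)
Feb 12, sell 146: 146/376 × $9,836.75 → $3,819.58
After Feb 13: 540 on hand, pool $13,643.17 (≈ $25.2651 each)
After Feb 16: 879 on hand, pool $22,457.17 (≈ $25.5485 each)
Feb 19, sell 657: 657/879 × $22,457.17 → $16,785.39
Feb 20, sell 135: 135/222 × $5,671.78 → $3,449.05
Total COGS = $4,104.80 + $3,819.58 + $16,785.39 + $3,449.05 = $28,158.82
Ending inventory (cost pool remaining) = $2,222.73
Check: goods available $30,381.55 = COGS $28,158.82 + ending $2,222.73

COGS = $28,158.82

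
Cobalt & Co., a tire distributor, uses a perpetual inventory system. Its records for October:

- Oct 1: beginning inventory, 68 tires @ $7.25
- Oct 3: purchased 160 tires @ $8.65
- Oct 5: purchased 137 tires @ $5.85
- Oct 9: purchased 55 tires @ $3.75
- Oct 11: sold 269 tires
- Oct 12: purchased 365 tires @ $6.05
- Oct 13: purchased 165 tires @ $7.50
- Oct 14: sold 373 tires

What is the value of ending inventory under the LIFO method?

Ending inventory = $2,160.80

Oct 11, 269 sold [LIFO — newest first]: 55 @ $3.75 + 137 @ $5.85 + 77 @ $8.65 = $1,673.75
Oct 14, 373 sold [LIFO — newest first]: 165 @ $7.50 + 208 @ $6.05 = $2,495.90
Total COGS = $1,673.75 + $2,495.90 = $4,169.65
Ending inventory: 68 @ $7.25 + 83 @ $8.65 + 157 @ $6.05 = $2,160.80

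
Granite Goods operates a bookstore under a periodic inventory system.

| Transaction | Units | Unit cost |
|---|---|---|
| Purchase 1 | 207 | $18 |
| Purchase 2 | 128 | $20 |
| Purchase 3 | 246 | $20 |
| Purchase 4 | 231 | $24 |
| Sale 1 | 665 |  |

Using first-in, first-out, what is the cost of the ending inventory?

Sale 1 (665) [FIFO — oldest first]: 207 @ $18 + 128 @ $20 + 246 @ $20 + 84 @ $24 = $13,222
Ending inventory: 147 @ $24 = $3,528
Check: goods available $16,750 = COGS $13,222 + ending $3,528

Ending inventory = $3,528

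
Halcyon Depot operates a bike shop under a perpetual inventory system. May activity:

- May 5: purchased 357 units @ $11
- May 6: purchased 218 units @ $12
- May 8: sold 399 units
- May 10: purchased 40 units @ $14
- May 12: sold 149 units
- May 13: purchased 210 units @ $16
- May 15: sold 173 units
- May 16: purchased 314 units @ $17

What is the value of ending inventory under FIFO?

May 8, 399 sold [FIFO — oldest first]: 357 @ $11 + 42 @ $12 = $4,431
May 12, 149 sold [FIFO — oldest first]: 149 @ $12 = $1,788
May 15, 173 sold [FIFO — oldest first]: 27 @ $12 + 40 @ $14 + 106 @ $16 = $2,580
Total COGS = $4,431 + $1,788 + $2,580 = $8,799
Ending inventory: 104 @ $16 + 314 @ $17 = $7,002

Ending inventory = $7,002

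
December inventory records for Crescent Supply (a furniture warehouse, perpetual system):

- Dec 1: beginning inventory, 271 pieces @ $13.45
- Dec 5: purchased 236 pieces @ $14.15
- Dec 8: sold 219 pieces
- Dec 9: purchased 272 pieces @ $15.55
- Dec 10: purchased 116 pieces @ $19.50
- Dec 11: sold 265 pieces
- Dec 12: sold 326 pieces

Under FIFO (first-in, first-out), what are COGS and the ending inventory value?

Dec 8, 219 sold [FIFO — oldest first]: 219 @ $13.45 = $2,945.55
Dec 11, 265 sold [FIFO — oldest first]: 52 @ $13.45 + 213 @ $14.15 = $3,713.35
Dec 12, 326 sold [FIFO — oldest first]: 23 @ $14.15 + 272 @ $15.55 + 31 @ $19.50 = $5,159.55
Total COGS = $2,945.55 + $3,713.35 + $5,159.55 = $11,818.45
Ending inventory: 85 @ $19.50 = $1,657.50

COGS = $11,818.45; ending inventory = $1,657.50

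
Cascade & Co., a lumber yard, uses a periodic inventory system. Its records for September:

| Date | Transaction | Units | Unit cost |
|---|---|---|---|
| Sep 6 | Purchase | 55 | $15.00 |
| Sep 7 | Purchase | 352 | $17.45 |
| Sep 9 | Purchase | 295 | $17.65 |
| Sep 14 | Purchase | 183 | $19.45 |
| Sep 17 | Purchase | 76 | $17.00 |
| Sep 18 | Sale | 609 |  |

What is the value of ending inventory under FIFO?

Ending inventory = $6,492.80

Sep 18, 609 sold [FIFO — oldest first]: 55 @ $15.00 + 352 @ $17.45 + 202 @ $17.65 = $10,532.70
Ending inventory: 93 @ $17.65 + 183 @ $19.45 + 76 @ $17.00 = $6,492.80
Check: goods available $17,025.50 = COGS $10,532.70 + ending $6,492.80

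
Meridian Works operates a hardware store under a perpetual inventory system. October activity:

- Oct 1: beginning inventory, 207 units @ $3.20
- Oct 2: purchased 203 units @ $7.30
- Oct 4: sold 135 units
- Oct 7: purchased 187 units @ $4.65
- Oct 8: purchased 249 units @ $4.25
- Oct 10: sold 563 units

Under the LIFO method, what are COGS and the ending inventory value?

COGS = $3,598.50; ending inventory = $473.60

Oct 4, 135 sold [LIFO — newest first]: 135 @ $7.30 = $985.50
Oct 10, 563 sold [LIFO — newest first]: 249 @ $4.25 + 187 @ $4.65 + 68 @ $7.30 + 59 @ $3.20 = $2,613.00
Total COGS = $985.50 + $2,613.00 = $3,598.50
Ending inventory: 148 @ $3.20 = $473.60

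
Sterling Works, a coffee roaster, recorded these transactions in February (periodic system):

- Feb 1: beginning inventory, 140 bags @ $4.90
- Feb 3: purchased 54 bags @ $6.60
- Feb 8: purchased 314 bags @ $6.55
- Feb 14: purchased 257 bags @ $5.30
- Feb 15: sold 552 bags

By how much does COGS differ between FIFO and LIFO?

FIFO COGS: 140 @ $4.90 + 54 @ $6.60 + 314 @ $6.55 + 44 @ $5.30 = $3,332.30
LIFO COGS: 257 @ $5.30 + 295 @ $6.55 = $3,294.35
Difference = |$3,332.30 − $3,294.35| = $37.95

$37.95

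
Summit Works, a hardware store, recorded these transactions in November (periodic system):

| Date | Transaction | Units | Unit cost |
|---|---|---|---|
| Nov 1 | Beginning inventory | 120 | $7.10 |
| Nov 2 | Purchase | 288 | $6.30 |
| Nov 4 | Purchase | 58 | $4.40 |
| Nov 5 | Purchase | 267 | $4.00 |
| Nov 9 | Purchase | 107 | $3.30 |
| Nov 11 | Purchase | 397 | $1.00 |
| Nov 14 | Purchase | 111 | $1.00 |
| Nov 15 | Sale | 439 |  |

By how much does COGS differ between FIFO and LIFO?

FIFO COGS: 120 @ $7.10 + 288 @ $6.30 + 31 @ $4.40 = $2,802.80
LIFO COGS: 111 @ $1.00 + 328 @ $1.00 = $439.00
Difference = |$2,802.80 − $439.00| = $2,363.80

$2,363.80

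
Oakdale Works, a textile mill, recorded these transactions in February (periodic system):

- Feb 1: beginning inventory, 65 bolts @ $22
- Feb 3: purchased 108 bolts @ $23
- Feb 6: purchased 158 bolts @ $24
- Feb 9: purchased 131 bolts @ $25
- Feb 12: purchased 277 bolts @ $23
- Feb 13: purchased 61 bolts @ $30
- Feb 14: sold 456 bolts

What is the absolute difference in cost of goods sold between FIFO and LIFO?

$320

FIFO COGS: 65 @ $22 + 108 @ $23 + 158 @ $24 + 125 @ $25 = $10,831
LIFO COGS: 61 @ $30 + 277 @ $23 + 118 @ $25 = $11,151
Difference = |$10,831 − $11,151| = $320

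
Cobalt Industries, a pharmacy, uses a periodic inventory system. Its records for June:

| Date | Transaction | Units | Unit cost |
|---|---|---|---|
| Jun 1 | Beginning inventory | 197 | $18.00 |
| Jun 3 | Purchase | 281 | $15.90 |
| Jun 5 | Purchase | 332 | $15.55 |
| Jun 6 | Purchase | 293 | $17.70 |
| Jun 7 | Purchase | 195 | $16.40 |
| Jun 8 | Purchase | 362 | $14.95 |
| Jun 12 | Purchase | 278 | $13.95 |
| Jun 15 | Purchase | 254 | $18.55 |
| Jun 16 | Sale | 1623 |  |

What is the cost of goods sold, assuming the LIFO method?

COGS = $26,133.35

Jun 16, 1623 sold [LIFO — newest first]: 254 @ $18.55 + 278 @ $13.95 + 362 @ $14.95 + 195 @ $16.40 + 293 @ $17.70 + 241 @ $15.55 = $26,133.35
Ending inventory: 197 @ $18.00 + 281 @ $15.90 + 91 @ $15.55 = $9,428.95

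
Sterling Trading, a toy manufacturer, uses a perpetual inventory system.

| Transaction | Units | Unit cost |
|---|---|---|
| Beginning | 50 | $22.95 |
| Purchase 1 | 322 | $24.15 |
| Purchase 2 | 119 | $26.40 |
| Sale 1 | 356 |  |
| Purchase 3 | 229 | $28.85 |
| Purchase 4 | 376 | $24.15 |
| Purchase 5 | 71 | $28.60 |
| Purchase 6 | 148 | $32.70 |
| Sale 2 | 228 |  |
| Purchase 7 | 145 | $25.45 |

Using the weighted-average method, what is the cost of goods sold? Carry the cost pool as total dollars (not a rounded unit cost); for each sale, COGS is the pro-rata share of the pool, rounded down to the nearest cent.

COGS = $14,899.65

After Beginning: 50 on hand, pool $1,147.50 (≈ $22.9500 each)
After Purchase 1: 372 on hand, pool $8,923.80 (≈ $23.9887 each)
After Purchase 2: 491 on hand, pool $12,065.40 (≈ $24.5731 each)
Sale 1, sell 356: 356/491 × $12,065.40 → $8,748.02
After Purchase 3: 364 on hand, pool $9,924.03 (≈ $27.2638 each)
After Purchase 4: 740 on hand, pool $19,004.43 (≈ $25.6817 each)
After Purchase 5: 811 on hand, pool $21,035.03 (≈ $25.9372 each)
After Purchase 6: 959 on hand, pool $25,874.63 (≈ $26.9808 each)
Sale 2, sell 228: 228/959 × $25,874.63 → $6,151.63
After Purchase 7: 876 on hand, pool $23,413.25 (≈ $26.7275 each)
Total COGS = $8,748.02 + $6,151.63 = $14,899.65
Ending inventory (cost pool remaining) = $23,413.25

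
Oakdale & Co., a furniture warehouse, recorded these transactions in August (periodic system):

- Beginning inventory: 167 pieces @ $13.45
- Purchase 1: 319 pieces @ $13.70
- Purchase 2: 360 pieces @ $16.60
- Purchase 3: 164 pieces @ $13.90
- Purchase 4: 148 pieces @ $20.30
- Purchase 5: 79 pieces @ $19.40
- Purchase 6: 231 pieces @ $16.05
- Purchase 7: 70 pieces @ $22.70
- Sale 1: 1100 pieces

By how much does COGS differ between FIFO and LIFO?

FIFO COGS: 167 @ $13.45 + 319 @ $13.70 + 360 @ $16.60 + 164 @ $13.90 + 90 @ $20.30 = $16,699.05
LIFO COGS: 70 @ $22.70 + 231 @ $16.05 + 79 @ $19.40 + 148 @ $20.30 + 164 @ $13.90 + 360 @ $16.60 + 48 @ $13.70 = $18,746.75
Difference = |$16,699.05 − $18,746.75| = $2,047.70

$2,047.70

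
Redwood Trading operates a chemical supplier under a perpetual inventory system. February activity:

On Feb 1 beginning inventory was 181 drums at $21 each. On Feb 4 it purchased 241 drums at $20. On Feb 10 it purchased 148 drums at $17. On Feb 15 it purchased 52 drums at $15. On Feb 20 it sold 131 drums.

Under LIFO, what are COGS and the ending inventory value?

Feb 20, 131 sold [LIFO — newest first]: 52 @ $15 + 79 @ $17 = $2,123
Ending inventory: 181 @ $21 + 241 @ $20 + 69 @ $17 = $9,794

COGS = $2,123; ending inventory = $9,794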